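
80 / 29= 2.76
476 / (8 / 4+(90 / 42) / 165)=36652 / 155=236.46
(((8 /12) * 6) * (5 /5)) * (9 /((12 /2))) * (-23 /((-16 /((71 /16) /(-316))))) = -4899 /40448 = -0.12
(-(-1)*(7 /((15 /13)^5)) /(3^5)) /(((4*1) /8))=5198102 /184528125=0.03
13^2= 169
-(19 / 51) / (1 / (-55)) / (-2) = -1045 / 102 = -10.25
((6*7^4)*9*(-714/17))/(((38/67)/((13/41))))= -2371501314/779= -3044289.23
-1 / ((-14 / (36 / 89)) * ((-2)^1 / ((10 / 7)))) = -0.02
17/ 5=3.40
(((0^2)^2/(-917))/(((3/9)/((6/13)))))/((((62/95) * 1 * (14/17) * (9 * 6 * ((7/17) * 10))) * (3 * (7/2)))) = 0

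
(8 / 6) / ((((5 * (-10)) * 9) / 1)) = -2 / 675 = -0.00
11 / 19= 0.58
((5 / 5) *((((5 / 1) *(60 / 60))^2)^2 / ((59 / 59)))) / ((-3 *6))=-625 / 18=-34.72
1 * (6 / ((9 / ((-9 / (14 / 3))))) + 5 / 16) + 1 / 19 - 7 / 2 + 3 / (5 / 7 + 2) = -7055 / 2128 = -3.32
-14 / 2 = -7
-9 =-9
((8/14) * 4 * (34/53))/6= 272/1113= 0.24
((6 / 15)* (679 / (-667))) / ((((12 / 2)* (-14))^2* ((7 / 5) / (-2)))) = 0.00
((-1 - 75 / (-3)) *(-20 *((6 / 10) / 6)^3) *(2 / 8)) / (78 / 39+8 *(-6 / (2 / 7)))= 3 / 4150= 0.00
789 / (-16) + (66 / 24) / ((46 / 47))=-46.50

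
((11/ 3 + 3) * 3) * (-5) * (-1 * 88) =8800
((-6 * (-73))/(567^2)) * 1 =146/107163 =0.00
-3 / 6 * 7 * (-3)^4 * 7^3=-194481 / 2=-97240.50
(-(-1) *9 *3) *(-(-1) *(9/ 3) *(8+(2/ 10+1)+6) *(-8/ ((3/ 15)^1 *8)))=-6156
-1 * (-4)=4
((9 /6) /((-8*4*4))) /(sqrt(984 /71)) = -sqrt(17466) /41984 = -0.00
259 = 259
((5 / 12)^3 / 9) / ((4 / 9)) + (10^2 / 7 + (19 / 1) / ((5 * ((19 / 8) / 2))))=4234519 / 241920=17.50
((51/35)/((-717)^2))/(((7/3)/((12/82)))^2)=0.00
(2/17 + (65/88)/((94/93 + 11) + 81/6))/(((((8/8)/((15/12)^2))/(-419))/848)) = -4444175875/54604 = -81389.20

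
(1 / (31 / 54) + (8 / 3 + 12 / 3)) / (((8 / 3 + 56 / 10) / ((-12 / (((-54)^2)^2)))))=-0.00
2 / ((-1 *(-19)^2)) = -0.01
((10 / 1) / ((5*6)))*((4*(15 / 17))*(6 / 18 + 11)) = 13.33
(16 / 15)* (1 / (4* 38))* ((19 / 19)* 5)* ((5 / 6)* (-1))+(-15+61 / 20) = -40969 / 3420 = -11.98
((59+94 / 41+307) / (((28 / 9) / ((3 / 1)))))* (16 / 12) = 135900 / 287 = 473.52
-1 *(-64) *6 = 384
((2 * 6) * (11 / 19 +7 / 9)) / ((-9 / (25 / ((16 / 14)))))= -20300 / 513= -39.57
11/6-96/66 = 25/66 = 0.38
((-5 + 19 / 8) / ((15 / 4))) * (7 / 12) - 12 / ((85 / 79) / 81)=-368749 / 408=-903.80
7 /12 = 0.58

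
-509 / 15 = -33.93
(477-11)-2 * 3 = 460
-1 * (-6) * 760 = 4560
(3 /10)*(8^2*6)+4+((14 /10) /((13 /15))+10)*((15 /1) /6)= 19271 /130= 148.24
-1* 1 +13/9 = 4/9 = 0.44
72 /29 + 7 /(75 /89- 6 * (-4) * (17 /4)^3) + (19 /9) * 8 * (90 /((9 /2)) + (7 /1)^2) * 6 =266201478176 /38058759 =6994.49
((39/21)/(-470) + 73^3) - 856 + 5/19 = 24263960313/62510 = 388161.26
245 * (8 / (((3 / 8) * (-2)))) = -7840 / 3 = -2613.33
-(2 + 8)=-10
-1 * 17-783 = -800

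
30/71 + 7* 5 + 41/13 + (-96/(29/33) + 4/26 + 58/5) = -7884374/133835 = -58.91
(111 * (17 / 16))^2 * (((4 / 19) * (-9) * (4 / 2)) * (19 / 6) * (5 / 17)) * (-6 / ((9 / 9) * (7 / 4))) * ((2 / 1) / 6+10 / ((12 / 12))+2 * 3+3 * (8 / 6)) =191653155 / 56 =3422377.77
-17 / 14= -1.21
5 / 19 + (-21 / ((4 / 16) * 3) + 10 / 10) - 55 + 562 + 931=26814 / 19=1411.26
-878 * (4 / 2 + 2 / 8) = -3951 / 2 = -1975.50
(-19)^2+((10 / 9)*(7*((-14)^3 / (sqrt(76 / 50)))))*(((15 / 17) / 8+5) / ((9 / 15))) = -147078.04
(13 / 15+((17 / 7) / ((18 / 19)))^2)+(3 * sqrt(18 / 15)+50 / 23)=3 * sqrt(30) / 5+17549143 / 1825740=12.90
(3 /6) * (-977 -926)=-1903 /2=-951.50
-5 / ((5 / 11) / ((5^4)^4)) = -1678466796875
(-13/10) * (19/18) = -247/180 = -1.37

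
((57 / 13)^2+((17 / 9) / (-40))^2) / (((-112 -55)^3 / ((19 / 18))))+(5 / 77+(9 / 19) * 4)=5264296620592045123 / 2686321270173340800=1.96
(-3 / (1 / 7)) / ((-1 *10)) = 21 / 10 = 2.10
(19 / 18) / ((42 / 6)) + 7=901 / 126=7.15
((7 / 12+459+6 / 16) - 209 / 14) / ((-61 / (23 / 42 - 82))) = 255771065 / 430416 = 594.24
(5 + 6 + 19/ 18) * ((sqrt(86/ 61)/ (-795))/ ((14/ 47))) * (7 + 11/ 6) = -1457 * sqrt(5246)/ 197640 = -0.53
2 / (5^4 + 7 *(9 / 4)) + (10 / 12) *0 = 8 / 2563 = 0.00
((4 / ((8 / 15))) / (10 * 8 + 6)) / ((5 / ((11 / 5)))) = 33 / 860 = 0.04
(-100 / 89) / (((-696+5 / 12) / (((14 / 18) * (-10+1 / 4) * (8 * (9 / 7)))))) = -93600 / 742883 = -0.13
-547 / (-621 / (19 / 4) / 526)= 2200.77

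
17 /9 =1.89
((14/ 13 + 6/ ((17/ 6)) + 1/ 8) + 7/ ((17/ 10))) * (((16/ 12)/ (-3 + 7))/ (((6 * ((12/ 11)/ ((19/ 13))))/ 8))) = 101783/ 22984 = 4.43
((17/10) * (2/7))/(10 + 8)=17/630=0.03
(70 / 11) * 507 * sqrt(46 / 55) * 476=1404487.37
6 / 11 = 0.55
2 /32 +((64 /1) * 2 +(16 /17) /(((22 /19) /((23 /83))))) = 31858465 /248336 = 128.29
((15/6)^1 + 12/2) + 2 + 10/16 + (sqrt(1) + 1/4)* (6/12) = 47/4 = 11.75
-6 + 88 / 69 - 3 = -533 / 69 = -7.72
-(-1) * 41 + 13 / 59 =2432 / 59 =41.22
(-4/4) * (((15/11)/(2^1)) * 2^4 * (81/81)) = -120/11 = -10.91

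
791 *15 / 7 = 1695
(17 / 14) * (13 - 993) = -1190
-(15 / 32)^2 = -225 / 1024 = -0.22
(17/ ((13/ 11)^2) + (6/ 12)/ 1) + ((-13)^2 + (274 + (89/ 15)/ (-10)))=5768117/ 12675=455.08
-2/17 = -0.12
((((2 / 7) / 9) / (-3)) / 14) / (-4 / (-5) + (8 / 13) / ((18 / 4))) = -65 / 80556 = -0.00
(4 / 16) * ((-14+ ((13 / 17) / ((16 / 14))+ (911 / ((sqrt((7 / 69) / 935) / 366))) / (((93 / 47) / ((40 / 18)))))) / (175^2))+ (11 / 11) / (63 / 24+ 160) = 2671863 / 442340000+ 5223674 * sqrt(451605) / 11962125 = 293.46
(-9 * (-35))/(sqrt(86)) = 315 * sqrt(86)/86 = 33.97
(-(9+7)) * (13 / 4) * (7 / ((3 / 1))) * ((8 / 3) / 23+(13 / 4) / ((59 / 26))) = -2294110 / 12213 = -187.84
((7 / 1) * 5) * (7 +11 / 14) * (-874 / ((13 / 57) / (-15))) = 203631075 / 13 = 15663928.85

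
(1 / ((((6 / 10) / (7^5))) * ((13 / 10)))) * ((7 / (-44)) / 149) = -2941225 / 127842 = -23.01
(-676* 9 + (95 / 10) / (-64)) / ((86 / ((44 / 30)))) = -8566481 / 82560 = -103.76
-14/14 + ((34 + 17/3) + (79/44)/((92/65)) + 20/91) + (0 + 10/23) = 44855903/1105104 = 40.59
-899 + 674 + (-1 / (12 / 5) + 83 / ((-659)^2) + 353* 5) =8023342471 / 5211372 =1539.58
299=299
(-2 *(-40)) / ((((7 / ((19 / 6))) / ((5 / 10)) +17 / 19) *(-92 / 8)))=-3040 / 2323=-1.31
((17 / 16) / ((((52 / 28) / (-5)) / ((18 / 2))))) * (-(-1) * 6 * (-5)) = 80325 / 104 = 772.36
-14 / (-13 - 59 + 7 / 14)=28 / 143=0.20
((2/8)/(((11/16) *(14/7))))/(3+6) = 2/99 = 0.02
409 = 409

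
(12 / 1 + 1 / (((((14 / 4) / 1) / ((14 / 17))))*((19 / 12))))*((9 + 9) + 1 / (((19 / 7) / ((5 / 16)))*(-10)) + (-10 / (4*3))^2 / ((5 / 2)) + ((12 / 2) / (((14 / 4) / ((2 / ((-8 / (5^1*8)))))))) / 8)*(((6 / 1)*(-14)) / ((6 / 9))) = -605856771 / 24548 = -24680.49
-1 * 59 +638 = 579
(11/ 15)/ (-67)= -0.01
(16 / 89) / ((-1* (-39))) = 0.00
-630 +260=-370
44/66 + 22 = 68/3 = 22.67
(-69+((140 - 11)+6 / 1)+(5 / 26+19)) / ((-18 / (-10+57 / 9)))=24365 / 1404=17.35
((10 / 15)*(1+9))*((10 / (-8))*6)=-50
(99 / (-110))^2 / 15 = 27 / 500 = 0.05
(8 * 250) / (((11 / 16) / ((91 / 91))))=32000 / 11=2909.09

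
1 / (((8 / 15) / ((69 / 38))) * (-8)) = -0.43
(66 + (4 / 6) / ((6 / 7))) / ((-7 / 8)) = -4808 / 63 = -76.32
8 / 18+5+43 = 436 / 9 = 48.44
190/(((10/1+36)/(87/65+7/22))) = 1957/286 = 6.84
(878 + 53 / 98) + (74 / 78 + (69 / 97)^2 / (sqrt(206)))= 4761 *sqrt(206) / 1938254 + 3361409 / 3822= 879.52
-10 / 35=-2 / 7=-0.29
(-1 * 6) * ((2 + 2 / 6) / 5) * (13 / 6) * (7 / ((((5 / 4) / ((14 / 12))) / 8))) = -71344 / 225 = -317.08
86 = 86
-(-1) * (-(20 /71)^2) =-400 /5041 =-0.08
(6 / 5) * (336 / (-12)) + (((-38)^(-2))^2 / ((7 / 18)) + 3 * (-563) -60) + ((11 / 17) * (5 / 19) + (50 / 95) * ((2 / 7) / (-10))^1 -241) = -1255199358731 / 620327960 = -2023.44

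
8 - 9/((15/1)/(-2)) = 46/5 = 9.20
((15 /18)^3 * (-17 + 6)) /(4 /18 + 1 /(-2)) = 275 /12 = 22.92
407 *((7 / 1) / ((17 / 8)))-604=12524 / 17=736.71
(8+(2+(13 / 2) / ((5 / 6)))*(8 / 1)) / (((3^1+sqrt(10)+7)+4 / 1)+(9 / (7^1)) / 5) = 502992 / 78917 - 35280*sqrt(10) / 78917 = 4.96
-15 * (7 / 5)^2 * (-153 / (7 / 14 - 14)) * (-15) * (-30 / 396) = -4165 / 11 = -378.64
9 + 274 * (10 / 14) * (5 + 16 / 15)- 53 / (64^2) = 14700385 / 12288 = 1196.32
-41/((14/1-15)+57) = -41/56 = -0.73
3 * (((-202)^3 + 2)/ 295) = -24727218/ 295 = -83821.08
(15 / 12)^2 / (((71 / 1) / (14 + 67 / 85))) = 6285 / 19312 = 0.33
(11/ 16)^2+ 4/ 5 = 1629/ 1280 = 1.27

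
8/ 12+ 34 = 104/ 3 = 34.67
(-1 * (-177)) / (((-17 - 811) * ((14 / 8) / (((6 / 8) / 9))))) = -59 / 5796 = -0.01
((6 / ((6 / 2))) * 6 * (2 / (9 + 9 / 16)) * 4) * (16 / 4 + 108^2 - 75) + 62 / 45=116386.01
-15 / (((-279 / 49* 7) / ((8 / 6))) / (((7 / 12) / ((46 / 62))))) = 245 / 621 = 0.39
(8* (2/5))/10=8/25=0.32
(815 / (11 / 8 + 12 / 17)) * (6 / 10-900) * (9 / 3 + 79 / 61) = -26118647952 / 17263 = -1512984.30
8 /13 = 0.62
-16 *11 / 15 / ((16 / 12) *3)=-44 / 15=-2.93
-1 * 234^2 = -54756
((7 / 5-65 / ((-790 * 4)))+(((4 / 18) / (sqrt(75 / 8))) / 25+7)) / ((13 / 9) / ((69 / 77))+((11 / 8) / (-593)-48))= -9798844077 / 53983559405-436448 * sqrt(6) / 17083404875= -0.18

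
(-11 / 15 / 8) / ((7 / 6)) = -11 / 140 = -0.08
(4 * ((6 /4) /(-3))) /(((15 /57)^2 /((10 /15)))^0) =-2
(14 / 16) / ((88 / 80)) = 35 / 44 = 0.80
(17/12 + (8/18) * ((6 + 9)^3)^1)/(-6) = -250.24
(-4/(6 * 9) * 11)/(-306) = 11/4131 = 0.00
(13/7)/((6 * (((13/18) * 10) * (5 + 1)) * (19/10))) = 1/266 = 0.00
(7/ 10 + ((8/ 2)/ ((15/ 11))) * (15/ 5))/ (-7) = -19/ 14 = -1.36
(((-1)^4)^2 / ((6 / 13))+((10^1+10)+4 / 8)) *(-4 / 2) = -136 / 3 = -45.33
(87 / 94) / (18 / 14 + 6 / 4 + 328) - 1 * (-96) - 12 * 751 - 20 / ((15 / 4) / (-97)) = -5484083945 / 652971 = -8398.66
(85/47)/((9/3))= 0.60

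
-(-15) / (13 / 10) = 150 / 13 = 11.54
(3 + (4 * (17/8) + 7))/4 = 37/8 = 4.62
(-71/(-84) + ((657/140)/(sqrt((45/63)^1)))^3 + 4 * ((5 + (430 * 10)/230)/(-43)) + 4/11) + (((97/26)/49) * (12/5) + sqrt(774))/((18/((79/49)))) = -19946224957/20373973620 + 79 * sqrt(86)/294 + 283593393 * sqrt(35)/9800000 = 172.71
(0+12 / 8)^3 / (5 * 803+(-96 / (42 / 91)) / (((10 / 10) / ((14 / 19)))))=0.00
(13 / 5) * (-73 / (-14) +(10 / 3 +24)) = 17771 / 210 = 84.62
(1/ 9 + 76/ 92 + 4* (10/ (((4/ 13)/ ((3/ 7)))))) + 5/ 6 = 57.48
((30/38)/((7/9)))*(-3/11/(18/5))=-225/2926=-0.08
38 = 38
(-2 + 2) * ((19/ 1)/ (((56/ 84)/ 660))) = 0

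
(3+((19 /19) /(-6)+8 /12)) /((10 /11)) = 77 /20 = 3.85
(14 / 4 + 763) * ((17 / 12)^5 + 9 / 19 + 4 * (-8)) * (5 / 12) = -311896732175 / 37822464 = -8246.34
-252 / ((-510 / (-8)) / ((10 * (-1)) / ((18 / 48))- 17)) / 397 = 14672 / 33745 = 0.43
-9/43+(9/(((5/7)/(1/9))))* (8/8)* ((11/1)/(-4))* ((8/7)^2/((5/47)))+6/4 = -691967/15050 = -45.98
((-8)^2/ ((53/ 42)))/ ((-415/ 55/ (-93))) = 2749824/ 4399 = 625.10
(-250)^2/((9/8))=55555.56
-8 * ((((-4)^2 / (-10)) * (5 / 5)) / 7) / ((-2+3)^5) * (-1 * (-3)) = 192 / 35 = 5.49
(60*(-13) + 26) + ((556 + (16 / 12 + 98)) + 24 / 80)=-2951 / 30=-98.37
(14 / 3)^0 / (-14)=-1 / 14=-0.07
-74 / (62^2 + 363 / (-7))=-518 / 26545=-0.02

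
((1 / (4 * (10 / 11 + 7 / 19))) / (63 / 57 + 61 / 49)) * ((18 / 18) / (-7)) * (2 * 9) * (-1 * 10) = 416955 / 194732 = 2.14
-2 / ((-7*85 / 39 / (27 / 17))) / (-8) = -1053 / 40460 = -0.03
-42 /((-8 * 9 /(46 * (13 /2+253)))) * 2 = 27853 /2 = 13926.50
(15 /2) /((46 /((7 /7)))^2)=0.00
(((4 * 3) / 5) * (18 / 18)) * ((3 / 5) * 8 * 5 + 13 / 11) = 3324 / 55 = 60.44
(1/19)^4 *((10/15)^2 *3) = 4/390963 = 0.00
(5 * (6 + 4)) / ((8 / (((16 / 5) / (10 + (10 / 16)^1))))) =32 / 17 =1.88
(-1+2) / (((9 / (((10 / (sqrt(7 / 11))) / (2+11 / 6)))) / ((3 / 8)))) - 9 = -9+5 *sqrt(77) / 322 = -8.86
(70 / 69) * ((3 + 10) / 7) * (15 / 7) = 650 / 161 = 4.04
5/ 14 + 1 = 1.36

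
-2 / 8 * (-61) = 61 / 4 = 15.25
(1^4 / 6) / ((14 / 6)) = 1 / 14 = 0.07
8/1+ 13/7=69/7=9.86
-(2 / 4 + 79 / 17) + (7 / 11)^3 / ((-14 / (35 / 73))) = -5.16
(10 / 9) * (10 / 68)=0.16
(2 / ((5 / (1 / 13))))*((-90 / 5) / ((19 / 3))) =-108 / 1235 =-0.09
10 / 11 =0.91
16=16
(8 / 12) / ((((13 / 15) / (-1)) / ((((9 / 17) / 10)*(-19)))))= 171 / 221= 0.77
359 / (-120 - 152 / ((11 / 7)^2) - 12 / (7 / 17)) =-304073 / 178460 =-1.70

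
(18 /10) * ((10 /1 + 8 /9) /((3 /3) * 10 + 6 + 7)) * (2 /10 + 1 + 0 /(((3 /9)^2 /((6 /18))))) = 588 /575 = 1.02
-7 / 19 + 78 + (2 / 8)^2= 23619 / 304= 77.69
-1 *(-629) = 629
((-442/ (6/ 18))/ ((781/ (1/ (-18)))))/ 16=0.01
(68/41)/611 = 68/25051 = 0.00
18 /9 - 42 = -40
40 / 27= 1.48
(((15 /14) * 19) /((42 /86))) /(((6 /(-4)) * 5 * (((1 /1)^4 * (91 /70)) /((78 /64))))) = -5.21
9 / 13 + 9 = 126 / 13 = 9.69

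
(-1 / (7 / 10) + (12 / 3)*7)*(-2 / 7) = -7.59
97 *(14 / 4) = 679 / 2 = 339.50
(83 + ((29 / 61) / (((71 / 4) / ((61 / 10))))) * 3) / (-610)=-29639 / 216550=-0.14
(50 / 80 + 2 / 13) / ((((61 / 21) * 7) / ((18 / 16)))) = 2187 / 50752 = 0.04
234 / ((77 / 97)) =22698 / 77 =294.78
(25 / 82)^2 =625 / 6724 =0.09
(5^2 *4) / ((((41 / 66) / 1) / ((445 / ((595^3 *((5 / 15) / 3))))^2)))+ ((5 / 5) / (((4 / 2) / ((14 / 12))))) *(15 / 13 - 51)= -29.08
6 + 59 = 65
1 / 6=0.17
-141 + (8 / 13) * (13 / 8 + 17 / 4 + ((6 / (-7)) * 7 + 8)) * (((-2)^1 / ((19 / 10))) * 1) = -36087 / 247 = -146.10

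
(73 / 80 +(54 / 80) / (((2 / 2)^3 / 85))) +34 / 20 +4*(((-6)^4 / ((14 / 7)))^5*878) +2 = 32101071103752934239 / 80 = 401263388796911677.99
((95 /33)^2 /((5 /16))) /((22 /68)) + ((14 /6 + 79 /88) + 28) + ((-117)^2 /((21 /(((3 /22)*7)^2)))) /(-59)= 583130543 /5654088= 103.13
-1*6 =-6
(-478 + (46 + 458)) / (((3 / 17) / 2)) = 884 / 3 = 294.67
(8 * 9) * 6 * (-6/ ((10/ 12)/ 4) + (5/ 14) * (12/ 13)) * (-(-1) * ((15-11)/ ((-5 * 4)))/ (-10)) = -2798064/ 11375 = -245.98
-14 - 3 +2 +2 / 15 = -223 / 15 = -14.87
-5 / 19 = -0.26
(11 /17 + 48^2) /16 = 39179 /272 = 144.04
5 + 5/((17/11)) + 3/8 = 1171/136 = 8.61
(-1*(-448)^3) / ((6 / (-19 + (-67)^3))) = -13522465718272 / 3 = -4507488572757.33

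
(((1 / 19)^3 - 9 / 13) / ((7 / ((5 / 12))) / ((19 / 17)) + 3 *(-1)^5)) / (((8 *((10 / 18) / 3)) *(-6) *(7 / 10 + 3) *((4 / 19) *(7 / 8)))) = 154295 / 16249142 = 0.01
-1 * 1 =-1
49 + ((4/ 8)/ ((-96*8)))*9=25085/ 512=48.99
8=8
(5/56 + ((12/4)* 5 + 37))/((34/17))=2917/112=26.04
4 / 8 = 1 / 2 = 0.50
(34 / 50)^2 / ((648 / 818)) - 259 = -52329299 / 202500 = -258.42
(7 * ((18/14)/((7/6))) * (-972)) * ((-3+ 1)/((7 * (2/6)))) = 314928/49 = 6427.10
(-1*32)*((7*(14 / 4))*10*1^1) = -7840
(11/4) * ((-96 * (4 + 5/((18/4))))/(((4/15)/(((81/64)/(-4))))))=102465/64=1601.02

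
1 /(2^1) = 1 /2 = 0.50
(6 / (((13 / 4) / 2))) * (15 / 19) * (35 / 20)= 1260 / 247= 5.10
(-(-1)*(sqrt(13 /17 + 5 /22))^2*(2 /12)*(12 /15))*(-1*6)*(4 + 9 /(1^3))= -9646 /935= -10.32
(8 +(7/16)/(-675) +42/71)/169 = 506731/9968400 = 0.05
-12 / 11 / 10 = -6 / 55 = -0.11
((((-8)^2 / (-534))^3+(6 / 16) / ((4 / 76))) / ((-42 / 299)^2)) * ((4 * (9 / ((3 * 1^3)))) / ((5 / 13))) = 180090739821473 / 15988696920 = 11263.63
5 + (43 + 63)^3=1191021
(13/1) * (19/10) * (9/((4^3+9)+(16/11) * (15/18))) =73359/24490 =3.00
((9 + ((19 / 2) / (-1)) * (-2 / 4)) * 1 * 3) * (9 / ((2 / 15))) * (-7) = -155925 / 8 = -19490.62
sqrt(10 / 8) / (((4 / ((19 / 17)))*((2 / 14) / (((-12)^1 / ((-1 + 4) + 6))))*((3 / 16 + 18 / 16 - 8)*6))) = 0.07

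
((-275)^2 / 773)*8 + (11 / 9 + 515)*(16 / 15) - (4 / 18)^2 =417394724 / 313065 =1333.25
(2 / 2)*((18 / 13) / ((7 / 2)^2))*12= 864 / 637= 1.36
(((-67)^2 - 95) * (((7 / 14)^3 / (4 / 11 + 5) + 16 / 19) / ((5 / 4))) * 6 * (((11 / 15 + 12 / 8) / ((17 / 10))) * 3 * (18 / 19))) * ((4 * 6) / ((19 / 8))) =688677.33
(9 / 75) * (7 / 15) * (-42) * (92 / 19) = -27048 / 2375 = -11.39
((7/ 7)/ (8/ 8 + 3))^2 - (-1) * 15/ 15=17/ 16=1.06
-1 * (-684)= 684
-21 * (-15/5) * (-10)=-630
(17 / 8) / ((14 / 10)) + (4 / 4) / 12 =269 / 168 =1.60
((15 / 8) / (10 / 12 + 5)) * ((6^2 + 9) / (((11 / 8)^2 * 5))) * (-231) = -3888 / 11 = -353.45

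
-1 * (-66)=66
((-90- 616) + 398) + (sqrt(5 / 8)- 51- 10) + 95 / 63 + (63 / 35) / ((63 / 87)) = -364.22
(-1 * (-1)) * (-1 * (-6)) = 6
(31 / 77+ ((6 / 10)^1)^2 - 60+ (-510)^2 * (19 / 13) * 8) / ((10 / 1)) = 304111.00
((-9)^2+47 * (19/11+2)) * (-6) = -1537.09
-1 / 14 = -0.07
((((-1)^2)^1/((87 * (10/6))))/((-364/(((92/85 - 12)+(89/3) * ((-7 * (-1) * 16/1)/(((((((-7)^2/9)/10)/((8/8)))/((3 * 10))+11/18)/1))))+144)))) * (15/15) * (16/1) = -446726336/272222275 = -1.64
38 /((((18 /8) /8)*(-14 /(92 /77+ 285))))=-2762.01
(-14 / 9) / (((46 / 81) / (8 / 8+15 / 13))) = -1764 / 299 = -5.90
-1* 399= -399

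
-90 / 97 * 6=-540 / 97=-5.57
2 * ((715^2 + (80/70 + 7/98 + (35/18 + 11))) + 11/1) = 64417520/63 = 1022500.32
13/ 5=2.60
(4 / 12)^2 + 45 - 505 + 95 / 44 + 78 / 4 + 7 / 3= -172615 / 396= -435.90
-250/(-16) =125/8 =15.62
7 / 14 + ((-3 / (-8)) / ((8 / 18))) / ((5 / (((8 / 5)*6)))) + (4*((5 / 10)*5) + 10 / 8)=1337 / 100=13.37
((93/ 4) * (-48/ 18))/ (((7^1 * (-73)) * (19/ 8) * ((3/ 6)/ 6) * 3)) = 1984/ 9709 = 0.20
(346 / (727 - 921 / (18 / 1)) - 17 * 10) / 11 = -687274 / 44605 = -15.41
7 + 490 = 497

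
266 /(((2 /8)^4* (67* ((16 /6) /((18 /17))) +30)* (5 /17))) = 15628032 /13415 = 1164.97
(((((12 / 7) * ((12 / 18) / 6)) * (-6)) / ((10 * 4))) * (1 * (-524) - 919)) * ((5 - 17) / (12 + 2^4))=-4329 / 245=-17.67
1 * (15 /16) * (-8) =-15 /2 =-7.50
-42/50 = -0.84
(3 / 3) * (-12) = -12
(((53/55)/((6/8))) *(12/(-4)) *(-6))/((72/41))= 2173/165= 13.17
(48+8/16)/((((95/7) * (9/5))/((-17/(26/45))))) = -57715/988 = -58.42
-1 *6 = -6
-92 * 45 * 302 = -1250280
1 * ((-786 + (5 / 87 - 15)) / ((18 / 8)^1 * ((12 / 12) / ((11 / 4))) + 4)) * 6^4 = -331128864 / 1537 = -215438.43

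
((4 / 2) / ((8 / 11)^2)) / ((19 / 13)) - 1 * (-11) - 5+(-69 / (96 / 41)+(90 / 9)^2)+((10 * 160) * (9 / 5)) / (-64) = 34.12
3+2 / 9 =29 / 9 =3.22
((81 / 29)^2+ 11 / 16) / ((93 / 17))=1941859 / 1251408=1.55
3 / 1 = 3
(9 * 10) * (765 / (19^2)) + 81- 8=95203 / 361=263.72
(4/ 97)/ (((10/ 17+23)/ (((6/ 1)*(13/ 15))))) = 1768/ 194485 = 0.01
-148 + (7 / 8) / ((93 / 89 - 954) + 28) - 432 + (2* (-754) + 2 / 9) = -12374498327 / 5927112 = -2087.78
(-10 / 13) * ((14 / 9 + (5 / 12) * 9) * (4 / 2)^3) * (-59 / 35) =45076 / 819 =55.04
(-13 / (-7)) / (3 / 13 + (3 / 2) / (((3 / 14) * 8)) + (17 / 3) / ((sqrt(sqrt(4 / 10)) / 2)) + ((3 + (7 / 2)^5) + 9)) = -51786633865869646848 * 2^(3 / 4) * 5^(1 / 4) / 1426043629751942594076887-22953276324446208 * 2^(1 / 4) * 5^(3 / 4) / 1426043629751942594076887 + 1090262774305456128 * sqrt(10) / 1426043629751942594076887 + 4919649666780732320736 / 1426043629751942594076887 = 0.00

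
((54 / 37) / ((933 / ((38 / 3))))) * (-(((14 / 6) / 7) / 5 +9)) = -10336 / 57535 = -0.18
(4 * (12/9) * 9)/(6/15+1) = 240/7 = 34.29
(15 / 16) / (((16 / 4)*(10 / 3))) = 9 / 128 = 0.07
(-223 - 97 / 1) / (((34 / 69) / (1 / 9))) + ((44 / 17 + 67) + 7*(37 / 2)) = 12947 / 102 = 126.93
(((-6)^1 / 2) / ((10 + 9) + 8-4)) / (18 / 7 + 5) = -21 / 1219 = -0.02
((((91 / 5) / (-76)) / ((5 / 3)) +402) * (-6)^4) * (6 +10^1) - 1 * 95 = 3958078843 / 475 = 8332797.56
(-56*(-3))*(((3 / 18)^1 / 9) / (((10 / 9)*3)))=14 / 15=0.93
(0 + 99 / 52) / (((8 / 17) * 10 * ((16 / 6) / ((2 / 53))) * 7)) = 5049 / 6173440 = 0.00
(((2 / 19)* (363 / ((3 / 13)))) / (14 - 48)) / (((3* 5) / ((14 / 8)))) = -11011 / 19380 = -0.57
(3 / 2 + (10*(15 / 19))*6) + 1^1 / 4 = 3733 / 76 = 49.12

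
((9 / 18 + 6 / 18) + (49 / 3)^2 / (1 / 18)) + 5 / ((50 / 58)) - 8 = 144019 / 30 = 4800.63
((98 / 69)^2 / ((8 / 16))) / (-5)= -19208 / 23805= -0.81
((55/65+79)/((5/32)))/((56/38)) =157776/455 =346.76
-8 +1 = -7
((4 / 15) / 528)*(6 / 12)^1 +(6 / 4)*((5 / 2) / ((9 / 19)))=31351 / 3960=7.92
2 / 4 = 1 / 2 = 0.50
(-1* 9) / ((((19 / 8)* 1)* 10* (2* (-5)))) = 18 / 475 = 0.04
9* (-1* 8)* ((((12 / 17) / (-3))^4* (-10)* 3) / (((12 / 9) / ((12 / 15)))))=331776 / 83521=3.97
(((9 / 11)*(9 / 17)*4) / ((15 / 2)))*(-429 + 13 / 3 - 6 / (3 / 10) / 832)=-2385063 / 24310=-98.11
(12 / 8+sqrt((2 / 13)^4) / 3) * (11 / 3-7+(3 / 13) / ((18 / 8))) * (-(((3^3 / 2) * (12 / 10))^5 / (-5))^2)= 130123493408286308957103 / 536376953125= 242597100136.70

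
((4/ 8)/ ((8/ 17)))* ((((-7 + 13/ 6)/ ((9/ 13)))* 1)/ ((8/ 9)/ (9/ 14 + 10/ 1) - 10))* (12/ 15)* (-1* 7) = -6684587/ 1595760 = -4.19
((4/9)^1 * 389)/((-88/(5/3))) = -1945/594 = -3.27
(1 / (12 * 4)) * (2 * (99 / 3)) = 11 / 8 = 1.38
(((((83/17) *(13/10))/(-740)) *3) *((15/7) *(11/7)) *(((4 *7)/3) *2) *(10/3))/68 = -11869/149702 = -0.08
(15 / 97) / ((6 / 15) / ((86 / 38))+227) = 1075 / 1579257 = 0.00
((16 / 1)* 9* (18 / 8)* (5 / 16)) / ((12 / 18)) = 151.88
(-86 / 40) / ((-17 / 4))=43 / 85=0.51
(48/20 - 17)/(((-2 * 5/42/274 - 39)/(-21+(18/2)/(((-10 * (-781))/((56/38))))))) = -654412414698/83250870725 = -7.86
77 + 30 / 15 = 79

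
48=48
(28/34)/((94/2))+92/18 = 5.13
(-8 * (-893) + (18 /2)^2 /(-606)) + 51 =1453363 /202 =7194.87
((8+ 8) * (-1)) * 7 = -112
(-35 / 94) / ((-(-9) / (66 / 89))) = -385 / 12549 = -0.03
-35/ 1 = -35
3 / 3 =1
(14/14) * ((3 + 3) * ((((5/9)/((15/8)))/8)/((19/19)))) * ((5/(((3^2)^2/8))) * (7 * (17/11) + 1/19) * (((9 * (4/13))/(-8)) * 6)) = -181760/73359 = -2.48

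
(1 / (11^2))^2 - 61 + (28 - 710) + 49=-10160853 / 14641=-694.00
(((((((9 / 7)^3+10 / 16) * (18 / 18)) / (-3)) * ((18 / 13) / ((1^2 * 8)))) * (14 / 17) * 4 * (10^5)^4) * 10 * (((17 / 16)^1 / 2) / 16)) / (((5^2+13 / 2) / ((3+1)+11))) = -36850585937500000000000 / 4459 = -8264316200381251401.66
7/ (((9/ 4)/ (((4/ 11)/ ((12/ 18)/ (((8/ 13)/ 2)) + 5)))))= 224/ 1419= 0.16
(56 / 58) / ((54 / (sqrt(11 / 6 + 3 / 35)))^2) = 403 / 634230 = 0.00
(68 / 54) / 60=0.02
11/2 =5.50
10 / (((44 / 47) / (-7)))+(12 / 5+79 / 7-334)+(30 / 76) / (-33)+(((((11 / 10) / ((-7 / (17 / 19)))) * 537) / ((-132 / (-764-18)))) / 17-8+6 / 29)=-72839307 / 169708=-429.20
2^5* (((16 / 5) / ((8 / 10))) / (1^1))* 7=896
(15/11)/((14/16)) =120/77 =1.56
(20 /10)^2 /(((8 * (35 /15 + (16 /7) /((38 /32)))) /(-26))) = -5187 /1699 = -3.05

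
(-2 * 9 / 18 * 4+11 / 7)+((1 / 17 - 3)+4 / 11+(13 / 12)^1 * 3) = -9195 / 5236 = -1.76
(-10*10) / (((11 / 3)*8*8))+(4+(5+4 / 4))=1685 / 176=9.57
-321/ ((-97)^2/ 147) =-47187/ 9409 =-5.02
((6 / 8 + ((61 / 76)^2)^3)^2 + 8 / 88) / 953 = 459904708326328561025115 / 389267990506508441048055808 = 0.00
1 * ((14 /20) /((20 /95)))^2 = 11.06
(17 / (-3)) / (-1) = 17 / 3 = 5.67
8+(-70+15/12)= -243/4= -60.75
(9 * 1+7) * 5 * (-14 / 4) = -280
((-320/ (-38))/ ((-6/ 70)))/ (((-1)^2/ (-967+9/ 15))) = 5411840/ 57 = 94944.56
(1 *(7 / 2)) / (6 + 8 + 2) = 7 / 32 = 0.22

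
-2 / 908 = -1 / 454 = -0.00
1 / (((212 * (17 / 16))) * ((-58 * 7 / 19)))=-38 / 182903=-0.00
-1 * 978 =-978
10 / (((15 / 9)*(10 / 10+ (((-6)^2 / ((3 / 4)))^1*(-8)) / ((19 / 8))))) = -114 / 3053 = -0.04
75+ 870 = 945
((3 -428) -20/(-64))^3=-313738909875/4096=-76596413.54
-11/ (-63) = 11/ 63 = 0.17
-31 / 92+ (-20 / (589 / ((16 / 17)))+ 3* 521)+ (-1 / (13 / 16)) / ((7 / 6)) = 1561.58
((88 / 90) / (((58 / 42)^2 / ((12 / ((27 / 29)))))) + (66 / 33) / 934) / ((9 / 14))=56401982 / 5484915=10.28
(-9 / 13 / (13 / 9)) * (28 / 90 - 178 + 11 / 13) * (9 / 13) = 8379693 / 142805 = 58.68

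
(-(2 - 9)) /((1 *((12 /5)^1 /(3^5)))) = 2835 /4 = 708.75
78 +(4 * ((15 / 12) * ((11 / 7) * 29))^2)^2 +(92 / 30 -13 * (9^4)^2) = -225387157894289 / 576240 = -391134176.55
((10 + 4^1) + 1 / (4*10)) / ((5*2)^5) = 561 / 4000000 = 0.00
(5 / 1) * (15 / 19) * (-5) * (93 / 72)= -3875 / 152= -25.49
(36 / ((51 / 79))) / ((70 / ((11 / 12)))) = 869 / 1190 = 0.73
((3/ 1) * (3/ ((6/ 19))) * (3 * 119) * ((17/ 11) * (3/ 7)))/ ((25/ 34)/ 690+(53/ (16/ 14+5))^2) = 643102394778/ 7104028987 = 90.53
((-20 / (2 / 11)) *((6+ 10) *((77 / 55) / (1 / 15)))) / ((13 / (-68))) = 2513280 / 13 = 193329.23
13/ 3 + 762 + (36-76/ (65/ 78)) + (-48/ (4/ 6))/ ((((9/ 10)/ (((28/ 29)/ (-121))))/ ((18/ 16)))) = 711.85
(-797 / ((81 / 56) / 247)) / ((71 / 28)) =-308674912 / 5751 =-53673.26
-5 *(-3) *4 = 60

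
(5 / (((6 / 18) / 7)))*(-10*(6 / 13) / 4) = -1575 / 13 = -121.15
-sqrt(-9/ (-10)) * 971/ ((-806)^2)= -2913 * sqrt(10)/ 6496360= -0.00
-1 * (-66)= 66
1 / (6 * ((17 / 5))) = 5 / 102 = 0.05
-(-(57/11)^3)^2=-34296447249/1771561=-19359.45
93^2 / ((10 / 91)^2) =716223.69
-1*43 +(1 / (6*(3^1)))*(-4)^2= -379 / 9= -42.11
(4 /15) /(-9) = -4 /135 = -0.03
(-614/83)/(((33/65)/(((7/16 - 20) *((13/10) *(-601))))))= -9759866779/43824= -222705.98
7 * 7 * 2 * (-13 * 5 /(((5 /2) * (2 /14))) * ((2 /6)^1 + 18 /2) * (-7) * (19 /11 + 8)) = 374056592 /33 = 11335048.24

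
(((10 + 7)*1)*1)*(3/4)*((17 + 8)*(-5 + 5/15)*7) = -10412.50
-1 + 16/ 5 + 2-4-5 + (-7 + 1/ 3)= -11.47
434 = 434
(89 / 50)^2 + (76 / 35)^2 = 965729 / 122500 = 7.88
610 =610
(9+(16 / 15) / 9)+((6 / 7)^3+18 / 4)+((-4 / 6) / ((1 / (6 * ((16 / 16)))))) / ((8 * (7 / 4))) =1293071 / 92610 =13.96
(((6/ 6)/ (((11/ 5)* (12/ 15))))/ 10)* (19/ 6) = 95/ 528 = 0.18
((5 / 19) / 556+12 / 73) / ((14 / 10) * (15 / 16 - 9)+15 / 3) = -2542660 / 96974879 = -0.03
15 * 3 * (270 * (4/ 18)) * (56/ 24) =6300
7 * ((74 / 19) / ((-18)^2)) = 259 / 3078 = 0.08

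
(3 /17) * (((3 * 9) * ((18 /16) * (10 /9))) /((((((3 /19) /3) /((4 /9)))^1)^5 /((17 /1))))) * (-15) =-15847033600 /243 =-65214130.04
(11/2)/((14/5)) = 55/28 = 1.96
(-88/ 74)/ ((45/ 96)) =-1408/ 555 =-2.54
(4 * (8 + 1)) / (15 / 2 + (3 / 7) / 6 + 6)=2.65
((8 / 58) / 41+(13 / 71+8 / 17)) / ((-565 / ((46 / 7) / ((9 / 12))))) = -0.01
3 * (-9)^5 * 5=-885735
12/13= 0.92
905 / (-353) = -905 / 353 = -2.56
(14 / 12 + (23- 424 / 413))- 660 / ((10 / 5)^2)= -351529 / 2478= -141.86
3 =3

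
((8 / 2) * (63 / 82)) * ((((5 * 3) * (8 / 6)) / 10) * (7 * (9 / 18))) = 882 / 41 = 21.51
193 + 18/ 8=781/ 4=195.25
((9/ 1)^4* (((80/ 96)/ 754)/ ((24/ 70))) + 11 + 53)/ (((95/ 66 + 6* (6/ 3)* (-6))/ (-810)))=6864571395/ 7022756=977.48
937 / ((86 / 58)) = 27173 / 43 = 631.93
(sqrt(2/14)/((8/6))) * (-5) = -15 * sqrt(7)/28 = -1.42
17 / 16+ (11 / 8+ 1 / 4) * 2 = 69 / 16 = 4.31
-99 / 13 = -7.62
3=3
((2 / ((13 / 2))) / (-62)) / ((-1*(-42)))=-1 / 8463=-0.00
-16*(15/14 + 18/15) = -1272/35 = -36.34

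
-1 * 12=-12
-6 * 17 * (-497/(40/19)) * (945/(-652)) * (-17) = 1547358309/2608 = 593312.24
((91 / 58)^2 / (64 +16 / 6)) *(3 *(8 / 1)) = 74529 / 84100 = 0.89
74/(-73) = -74/73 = -1.01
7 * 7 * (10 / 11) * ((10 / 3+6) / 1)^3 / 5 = 2151296 / 297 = 7243.42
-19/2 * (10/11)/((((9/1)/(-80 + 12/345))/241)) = 3828044/207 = 18492.97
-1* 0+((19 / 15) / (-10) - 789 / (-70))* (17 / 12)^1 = 99467 / 6300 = 15.79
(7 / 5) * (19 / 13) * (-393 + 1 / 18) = -940709 / 1170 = -804.02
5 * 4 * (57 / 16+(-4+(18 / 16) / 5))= -17 / 4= -4.25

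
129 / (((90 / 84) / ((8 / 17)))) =56.66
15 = 15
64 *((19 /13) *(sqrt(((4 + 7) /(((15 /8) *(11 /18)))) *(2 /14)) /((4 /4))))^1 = 109.54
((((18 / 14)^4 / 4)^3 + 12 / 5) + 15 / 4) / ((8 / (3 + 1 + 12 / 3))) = 28651800893973 / 4429211904320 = 6.47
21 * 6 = 126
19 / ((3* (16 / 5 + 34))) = 95 / 558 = 0.17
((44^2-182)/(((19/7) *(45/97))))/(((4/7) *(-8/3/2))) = -4168381/2280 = -1828.24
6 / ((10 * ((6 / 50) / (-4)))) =-20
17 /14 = 1.21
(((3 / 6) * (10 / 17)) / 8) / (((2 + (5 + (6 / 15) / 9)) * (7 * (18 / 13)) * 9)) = 325 / 5432112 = 0.00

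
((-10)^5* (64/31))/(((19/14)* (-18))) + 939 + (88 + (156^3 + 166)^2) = 76408798963564051/5301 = 14414034892202.24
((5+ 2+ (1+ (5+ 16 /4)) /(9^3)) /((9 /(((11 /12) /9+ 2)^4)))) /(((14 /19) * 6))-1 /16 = 253262152304683 /74979811759104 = 3.38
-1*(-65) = 65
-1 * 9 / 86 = -9 / 86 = -0.10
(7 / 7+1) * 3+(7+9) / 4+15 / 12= 45 / 4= 11.25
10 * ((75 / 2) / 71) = 375 / 71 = 5.28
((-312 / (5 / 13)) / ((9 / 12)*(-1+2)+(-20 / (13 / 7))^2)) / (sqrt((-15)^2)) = -913952 / 1972675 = -0.46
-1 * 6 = -6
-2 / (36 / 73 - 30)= 73 / 1077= 0.07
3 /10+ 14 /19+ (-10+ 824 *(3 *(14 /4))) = 1642177 /190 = 8643.04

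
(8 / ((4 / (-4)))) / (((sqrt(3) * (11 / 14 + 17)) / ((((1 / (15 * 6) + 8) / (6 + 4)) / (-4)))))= 5047 * sqrt(3) / 168075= 0.05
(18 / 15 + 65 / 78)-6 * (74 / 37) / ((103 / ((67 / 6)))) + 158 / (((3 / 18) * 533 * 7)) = 11372573 / 11528790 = 0.99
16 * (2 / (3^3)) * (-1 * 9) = -32 / 3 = -10.67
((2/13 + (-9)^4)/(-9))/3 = -243.01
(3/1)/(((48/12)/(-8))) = -6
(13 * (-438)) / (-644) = 2847 / 322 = 8.84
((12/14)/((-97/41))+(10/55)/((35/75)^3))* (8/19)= 4177248/6953639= 0.60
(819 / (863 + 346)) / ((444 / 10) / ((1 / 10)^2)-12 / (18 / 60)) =21 / 136400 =0.00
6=6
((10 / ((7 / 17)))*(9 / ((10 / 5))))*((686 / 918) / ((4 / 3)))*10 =1225 / 2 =612.50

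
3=3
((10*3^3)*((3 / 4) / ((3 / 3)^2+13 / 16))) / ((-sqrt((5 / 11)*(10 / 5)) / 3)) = -972*sqrt(110) / 29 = -351.53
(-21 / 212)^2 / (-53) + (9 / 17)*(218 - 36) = 3901760919 / 40494544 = 96.35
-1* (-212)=212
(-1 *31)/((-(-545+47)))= -31/498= -0.06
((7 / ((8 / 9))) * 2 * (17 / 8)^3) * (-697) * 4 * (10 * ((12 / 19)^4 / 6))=-29124190305 / 260642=-111740.20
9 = 9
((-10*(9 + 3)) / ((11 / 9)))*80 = -7854.55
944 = 944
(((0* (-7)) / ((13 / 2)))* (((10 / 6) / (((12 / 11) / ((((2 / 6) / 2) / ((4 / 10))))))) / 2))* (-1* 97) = 0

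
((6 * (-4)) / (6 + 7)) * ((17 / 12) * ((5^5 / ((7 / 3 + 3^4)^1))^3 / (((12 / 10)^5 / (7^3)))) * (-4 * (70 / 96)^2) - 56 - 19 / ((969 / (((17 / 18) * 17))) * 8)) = 26829151431727 / 663552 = 40432628.39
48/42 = 8/7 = 1.14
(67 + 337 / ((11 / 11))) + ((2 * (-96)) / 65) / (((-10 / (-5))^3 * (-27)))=236348 / 585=404.01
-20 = -20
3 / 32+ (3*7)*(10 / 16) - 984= -31065 / 32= -970.78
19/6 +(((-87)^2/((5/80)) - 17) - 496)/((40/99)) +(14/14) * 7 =35816747/120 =298472.89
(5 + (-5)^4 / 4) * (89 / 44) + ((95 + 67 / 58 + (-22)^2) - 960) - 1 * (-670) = 3145697 / 5104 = 616.32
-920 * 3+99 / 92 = -253821 / 92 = -2758.92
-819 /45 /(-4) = 91 /20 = 4.55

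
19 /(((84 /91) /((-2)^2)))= 247 /3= 82.33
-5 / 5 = -1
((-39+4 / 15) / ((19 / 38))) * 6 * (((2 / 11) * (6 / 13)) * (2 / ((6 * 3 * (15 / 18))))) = -18592 / 3575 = -5.20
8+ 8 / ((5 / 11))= 128 / 5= 25.60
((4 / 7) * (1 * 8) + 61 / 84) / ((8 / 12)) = 445 / 56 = 7.95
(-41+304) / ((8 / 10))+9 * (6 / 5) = 6791 / 20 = 339.55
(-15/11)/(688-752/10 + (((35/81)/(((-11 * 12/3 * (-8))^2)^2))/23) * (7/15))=-585023540428800/262901778754830581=-0.00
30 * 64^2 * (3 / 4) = 92160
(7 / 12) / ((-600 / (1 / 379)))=-7 / 2728800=-0.00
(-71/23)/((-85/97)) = 3.52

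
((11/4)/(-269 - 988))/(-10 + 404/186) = 341/1220128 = 0.00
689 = 689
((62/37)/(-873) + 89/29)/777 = 2872991/727838433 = 0.00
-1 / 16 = -0.06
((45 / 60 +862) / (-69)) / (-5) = 3451 / 1380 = 2.50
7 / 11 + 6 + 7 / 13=1026 / 143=7.17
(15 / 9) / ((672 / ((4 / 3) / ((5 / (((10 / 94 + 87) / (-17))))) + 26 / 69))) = -45463 / 18524016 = -0.00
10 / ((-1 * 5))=-2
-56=-56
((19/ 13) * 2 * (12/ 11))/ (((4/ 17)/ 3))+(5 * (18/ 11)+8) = 56.84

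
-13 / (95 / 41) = -533 / 95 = -5.61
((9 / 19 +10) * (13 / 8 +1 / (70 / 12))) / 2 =100097 / 10640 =9.41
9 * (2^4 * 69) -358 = 9578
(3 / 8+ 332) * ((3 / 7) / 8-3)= -438735 / 448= -979.32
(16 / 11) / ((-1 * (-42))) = 8 / 231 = 0.03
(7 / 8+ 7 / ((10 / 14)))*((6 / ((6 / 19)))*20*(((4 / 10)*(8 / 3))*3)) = 12980.80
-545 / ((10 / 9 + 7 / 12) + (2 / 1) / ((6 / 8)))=-19620 / 157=-124.97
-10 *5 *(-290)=14500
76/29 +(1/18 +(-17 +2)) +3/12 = -12605/1044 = -12.07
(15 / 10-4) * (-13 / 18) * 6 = 65 / 6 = 10.83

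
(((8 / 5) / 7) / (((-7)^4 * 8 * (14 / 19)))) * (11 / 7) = 209 / 8235430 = 0.00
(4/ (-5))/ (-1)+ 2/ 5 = 6/ 5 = 1.20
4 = 4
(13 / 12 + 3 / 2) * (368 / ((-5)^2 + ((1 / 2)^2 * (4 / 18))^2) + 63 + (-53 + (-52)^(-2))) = 16785336539 / 262861248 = 63.86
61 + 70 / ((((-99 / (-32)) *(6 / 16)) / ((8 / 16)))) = 27077 / 297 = 91.17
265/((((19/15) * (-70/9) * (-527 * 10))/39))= 55809/280364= 0.20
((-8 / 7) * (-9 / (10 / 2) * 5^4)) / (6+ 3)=1000 / 7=142.86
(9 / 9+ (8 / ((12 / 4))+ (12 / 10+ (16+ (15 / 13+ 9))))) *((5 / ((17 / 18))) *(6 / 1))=217764 / 221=985.36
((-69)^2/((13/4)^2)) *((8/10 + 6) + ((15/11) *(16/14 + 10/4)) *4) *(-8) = -6257401344/65065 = -96171.54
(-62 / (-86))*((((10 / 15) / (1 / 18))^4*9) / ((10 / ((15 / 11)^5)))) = 439324560000 / 6925193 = 63438.60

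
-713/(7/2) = -1426/7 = -203.71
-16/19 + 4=60/19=3.16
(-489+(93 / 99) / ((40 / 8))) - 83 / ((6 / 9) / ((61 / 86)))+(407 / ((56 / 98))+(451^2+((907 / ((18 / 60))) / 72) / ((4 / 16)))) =26015049679 / 127710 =203704.09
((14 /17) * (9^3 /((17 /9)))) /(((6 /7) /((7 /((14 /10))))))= 535815 /289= 1854.03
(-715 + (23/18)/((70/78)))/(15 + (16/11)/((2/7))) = -126797/3570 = -35.52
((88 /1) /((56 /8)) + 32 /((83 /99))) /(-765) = -0.07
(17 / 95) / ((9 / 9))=17 / 95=0.18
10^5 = 100000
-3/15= -1/5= -0.20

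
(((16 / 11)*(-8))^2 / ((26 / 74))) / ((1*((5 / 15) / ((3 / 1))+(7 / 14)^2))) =21823488 / 20449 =1067.22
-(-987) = 987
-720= -720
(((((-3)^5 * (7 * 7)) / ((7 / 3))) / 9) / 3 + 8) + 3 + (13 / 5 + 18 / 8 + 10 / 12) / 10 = -106459 / 600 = -177.43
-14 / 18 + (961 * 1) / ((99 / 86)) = 27523 / 33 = 834.03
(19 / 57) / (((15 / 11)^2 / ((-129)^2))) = 223729 / 75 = 2983.05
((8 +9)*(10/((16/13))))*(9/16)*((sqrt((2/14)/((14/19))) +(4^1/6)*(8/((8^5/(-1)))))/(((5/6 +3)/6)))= -29835/1507328 +89505*sqrt(38)/10304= 53.53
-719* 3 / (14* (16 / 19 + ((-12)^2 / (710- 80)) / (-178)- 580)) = 18237435 / 68555072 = 0.27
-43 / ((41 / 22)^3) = -457864 / 68921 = -6.64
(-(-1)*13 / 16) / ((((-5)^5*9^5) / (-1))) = 13 / 2952450000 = 0.00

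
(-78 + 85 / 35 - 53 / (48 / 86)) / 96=-28649 / 16128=-1.78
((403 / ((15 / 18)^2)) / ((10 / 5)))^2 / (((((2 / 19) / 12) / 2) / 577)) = 6922544602896 / 625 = 11076071364.63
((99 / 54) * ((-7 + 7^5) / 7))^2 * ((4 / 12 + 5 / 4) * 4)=367840000 / 3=122613333.33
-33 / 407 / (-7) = 3 / 259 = 0.01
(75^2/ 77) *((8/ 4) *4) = 45000/ 77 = 584.42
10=10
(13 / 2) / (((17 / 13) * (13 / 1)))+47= 1611 / 34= 47.38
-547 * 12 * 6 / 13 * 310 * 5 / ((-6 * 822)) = 1695700 / 1781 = 952.11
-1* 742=-742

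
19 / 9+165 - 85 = 739 / 9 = 82.11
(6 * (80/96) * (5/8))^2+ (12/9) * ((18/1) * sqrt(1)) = 2161/64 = 33.77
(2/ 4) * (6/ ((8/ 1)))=3/ 8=0.38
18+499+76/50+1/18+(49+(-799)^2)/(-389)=-196525849/175050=-1122.68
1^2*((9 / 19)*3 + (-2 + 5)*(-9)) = -486 / 19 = -25.58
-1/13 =-0.08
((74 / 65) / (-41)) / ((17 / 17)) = -74 / 2665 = -0.03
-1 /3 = -0.33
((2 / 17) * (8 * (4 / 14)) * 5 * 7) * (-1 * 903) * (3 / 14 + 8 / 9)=-478160 / 51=-9375.69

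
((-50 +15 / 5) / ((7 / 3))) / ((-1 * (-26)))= -0.77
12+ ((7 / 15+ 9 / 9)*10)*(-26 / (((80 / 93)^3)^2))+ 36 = -29267001411069 / 32768000000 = -893.16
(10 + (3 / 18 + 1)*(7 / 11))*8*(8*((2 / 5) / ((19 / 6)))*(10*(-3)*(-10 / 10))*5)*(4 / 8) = 6513.30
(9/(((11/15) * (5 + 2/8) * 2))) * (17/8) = 765/308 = 2.48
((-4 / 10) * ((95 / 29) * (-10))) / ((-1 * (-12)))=95 / 87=1.09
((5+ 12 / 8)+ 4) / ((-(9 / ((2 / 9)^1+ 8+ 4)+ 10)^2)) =-127050 / 1394761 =-0.09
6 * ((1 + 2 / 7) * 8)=432 / 7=61.71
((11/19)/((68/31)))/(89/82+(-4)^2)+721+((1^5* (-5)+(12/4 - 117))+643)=1126796251/905046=1245.02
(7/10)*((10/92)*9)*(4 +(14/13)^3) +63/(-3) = -17.41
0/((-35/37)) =0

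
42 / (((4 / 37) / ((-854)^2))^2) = 1911455706129018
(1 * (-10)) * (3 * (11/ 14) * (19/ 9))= -1045/ 21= -49.76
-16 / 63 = -0.25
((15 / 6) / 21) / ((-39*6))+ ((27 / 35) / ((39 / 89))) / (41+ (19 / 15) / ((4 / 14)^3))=0.02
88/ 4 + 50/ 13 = 336/ 13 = 25.85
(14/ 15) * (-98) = -1372/ 15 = -91.47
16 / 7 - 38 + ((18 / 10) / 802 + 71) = 990533 / 28070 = 35.29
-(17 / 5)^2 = -289 / 25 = -11.56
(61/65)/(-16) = -61/1040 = -0.06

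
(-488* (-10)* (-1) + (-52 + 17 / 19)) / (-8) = 93691 / 152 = 616.39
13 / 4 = 3.25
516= 516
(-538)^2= 289444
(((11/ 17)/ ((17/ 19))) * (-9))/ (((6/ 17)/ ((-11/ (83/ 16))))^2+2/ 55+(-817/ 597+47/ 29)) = -1260945956160/ 61267873301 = -20.58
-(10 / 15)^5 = -0.13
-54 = -54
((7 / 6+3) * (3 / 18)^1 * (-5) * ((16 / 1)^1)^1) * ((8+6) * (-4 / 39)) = 28000 / 351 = 79.77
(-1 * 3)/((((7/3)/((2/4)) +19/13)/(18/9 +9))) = -5.38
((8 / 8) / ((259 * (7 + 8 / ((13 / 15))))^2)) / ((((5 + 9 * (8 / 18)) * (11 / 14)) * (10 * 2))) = 0.00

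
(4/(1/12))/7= 48/7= 6.86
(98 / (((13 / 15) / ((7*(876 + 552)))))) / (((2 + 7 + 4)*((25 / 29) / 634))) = 54033218064 / 845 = 63944636.76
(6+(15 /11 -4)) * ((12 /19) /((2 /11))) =222 /19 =11.68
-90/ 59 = -1.53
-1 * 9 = -9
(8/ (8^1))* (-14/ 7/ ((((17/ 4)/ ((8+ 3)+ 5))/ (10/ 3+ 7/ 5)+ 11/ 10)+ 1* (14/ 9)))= -408960/ 554483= -0.74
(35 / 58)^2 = 1225 / 3364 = 0.36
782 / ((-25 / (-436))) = 340952 / 25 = 13638.08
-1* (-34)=34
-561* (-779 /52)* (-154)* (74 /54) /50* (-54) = 1245067131 /650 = 1915487.89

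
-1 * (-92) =92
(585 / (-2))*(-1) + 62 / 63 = 36979 / 126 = 293.48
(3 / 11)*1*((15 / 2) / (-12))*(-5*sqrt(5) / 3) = 25*sqrt(5) / 88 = 0.64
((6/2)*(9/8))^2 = 729/64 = 11.39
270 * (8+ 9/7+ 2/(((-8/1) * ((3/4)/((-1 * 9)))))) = 3317.14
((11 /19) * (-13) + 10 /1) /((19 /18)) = 846 /361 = 2.34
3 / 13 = 0.23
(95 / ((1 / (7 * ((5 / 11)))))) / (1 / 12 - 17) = -5700 / 319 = -17.87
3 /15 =1 /5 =0.20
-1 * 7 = -7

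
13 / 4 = 3.25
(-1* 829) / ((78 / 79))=-65491 / 78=-839.63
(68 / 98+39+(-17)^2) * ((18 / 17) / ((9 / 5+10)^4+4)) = 181192500 / 10095844213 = 0.02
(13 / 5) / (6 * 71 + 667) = 0.00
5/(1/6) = 30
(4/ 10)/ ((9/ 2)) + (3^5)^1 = 10939/ 45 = 243.09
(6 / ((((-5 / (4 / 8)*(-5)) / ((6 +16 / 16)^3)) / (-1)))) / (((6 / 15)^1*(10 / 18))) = -9261 / 50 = -185.22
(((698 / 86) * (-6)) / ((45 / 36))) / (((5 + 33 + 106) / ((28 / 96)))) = -2443 / 30960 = -0.08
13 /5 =2.60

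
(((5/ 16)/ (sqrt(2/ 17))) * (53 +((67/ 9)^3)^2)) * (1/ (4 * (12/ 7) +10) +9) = 241825300978495 * sqrt(34)/ 1003360608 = 1405348.87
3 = 3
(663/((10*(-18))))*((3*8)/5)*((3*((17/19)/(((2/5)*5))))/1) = -11271/475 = -23.73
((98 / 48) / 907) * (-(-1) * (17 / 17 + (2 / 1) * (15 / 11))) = 2009 / 239448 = 0.01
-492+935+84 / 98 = 3107 / 7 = 443.86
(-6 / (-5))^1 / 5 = 6 / 25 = 0.24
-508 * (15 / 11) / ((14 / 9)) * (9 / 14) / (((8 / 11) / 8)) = -154305 / 49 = -3149.08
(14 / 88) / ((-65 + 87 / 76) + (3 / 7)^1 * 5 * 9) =-0.00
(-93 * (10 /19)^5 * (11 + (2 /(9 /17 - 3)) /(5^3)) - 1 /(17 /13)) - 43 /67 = -842924671786 /19741937327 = -42.70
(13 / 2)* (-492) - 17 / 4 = -12809 / 4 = -3202.25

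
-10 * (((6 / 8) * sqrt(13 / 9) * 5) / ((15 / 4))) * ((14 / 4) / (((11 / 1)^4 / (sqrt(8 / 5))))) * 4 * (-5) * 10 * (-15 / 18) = -7000 * sqrt(130) / 131769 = -0.61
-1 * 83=-83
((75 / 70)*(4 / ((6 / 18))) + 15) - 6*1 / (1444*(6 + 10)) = 2252619 / 80864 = 27.86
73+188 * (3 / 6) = 167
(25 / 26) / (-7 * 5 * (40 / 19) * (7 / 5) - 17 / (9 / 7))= -4275 / 517426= -0.01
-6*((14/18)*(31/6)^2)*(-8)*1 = 26908/27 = 996.59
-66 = -66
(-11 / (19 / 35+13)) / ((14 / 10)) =-275 / 474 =-0.58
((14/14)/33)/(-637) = -1/21021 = -0.00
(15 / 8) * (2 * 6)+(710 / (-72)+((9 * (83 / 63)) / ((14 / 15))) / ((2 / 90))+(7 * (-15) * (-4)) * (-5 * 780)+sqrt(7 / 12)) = -1637414.91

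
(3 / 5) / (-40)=-3 / 200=-0.02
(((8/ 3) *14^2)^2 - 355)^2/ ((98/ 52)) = 156757420925066/ 3969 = 39495444929.47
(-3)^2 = 9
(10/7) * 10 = 100/7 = 14.29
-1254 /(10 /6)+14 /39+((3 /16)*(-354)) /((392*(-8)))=-3679001479 /4892160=-752.02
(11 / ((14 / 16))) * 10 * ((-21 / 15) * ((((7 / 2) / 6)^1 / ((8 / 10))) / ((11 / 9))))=-105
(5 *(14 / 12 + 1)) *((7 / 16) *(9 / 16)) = 1365 / 512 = 2.67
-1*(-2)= 2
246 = 246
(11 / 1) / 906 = 11 / 906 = 0.01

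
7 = 7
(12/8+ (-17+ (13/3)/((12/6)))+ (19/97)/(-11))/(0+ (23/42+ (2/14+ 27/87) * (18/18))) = -17351222/1300673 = -13.34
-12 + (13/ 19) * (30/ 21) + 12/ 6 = -1200/ 133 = -9.02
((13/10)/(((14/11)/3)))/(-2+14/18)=-351/140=-2.51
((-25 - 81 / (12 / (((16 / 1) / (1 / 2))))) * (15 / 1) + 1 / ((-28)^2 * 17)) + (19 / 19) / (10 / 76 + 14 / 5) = -3614.66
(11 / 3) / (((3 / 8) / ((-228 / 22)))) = -101.33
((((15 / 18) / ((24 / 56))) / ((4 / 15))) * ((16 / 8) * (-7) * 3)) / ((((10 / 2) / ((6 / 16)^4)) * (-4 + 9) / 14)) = -27783 / 8192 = -3.39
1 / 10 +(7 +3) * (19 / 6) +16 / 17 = 16681 / 510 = 32.71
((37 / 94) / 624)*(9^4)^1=80919 / 19552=4.14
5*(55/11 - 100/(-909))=23225/909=25.55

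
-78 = -78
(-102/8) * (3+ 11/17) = -93/2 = -46.50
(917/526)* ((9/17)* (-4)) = -16506/4471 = -3.69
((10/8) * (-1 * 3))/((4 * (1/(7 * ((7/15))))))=-49/16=-3.06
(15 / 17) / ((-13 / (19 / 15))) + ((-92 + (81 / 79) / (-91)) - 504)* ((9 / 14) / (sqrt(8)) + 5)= -364212132 / 122213 - 38562525* sqrt(2) / 402584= -3115.61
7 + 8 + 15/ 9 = 50/ 3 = 16.67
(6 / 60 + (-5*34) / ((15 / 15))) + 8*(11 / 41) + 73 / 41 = -68049 / 410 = -165.97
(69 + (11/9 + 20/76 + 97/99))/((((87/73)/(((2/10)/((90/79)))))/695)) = 53878814569/7364115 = 7316.40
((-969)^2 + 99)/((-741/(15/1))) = -4695300/247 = -19009.31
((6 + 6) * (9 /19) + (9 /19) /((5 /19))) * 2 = 1422 /95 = 14.97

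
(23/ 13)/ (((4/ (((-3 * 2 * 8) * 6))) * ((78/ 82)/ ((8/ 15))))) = -60352/ 845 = -71.42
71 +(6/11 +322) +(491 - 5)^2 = 236589.55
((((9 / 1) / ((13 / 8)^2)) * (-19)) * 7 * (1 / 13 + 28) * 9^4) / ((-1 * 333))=20384239680 / 81289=250762.58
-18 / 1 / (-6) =3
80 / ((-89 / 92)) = -7360 / 89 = -82.70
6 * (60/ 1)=360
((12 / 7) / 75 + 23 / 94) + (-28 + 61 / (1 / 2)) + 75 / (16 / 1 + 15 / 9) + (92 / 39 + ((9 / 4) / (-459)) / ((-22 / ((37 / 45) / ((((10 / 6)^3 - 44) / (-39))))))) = 2727167252906953 / 27035925516600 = 100.87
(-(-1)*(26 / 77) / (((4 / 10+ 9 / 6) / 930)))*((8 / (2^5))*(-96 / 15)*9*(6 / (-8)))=2611440 / 1463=1784.99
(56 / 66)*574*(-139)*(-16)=35744128 / 33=1083155.39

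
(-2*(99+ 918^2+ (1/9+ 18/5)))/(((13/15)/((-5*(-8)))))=-3034176160/39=-77799388.72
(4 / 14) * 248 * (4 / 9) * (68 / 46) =67456 / 1449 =46.55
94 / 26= 47 / 13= 3.62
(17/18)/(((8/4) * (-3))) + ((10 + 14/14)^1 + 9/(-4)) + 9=475/27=17.59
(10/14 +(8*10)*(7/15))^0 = 1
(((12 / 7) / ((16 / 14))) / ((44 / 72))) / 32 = 27 / 352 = 0.08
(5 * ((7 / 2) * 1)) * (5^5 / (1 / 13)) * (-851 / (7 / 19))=-3284328125 / 2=-1642164062.50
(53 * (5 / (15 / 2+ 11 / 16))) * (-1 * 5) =-21200 / 131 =-161.83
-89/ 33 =-2.70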